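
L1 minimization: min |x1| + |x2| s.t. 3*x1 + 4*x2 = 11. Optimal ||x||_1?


Axis intercepts:
  x1 = 11/3, x2 = 0: L1 = 11/3
  x1 = 0, x2 = 11/4: L1 = 11/4
x* = (0, 11/4)
||x*||_1 = 11/4.

11/4


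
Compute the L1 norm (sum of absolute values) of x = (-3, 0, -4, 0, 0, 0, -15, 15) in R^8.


Non-zero entries: [(0, -3), (2, -4), (6, -15), (7, 15)]
Absolute values: [3, 4, 15, 15]
||x||_1 = sum = 37.

37


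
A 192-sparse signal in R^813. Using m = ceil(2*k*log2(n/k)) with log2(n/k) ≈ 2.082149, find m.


log2(n/k) = log2(813/192) ≈ 2.082149.
2*k*log2(n/k) ≈ 2*192*2.082149 = 799.545216.
m = ceil(799.545216) = 800.

800


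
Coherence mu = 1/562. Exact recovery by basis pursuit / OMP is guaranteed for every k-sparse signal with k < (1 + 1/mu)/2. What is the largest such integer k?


1/mu = 562.
1 + 1/mu = 563.
(1 + 1/mu)/2 = 281.5 is not an integer, so k_max = floor(281.5) = 281.

281


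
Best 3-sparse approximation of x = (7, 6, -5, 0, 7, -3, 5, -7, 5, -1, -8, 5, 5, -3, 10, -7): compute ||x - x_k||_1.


Sorted |x_i| descending: [10, 8, 7, 7, 7, 7, 6, 5, 5, 5, 5, 5, 3, 3, 1, 0]
Keep top 3: [10, 8, 7]
Tail entries: [7, 7, 7, 6, 5, 5, 5, 5, 5, 3, 3, 1, 0]
L1 error = sum of tail = 59.

59


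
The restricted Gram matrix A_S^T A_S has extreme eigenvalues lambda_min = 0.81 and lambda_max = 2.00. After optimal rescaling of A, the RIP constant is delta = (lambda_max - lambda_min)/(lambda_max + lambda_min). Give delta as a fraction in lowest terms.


lambda_max - lambda_min = 2.00 - 0.81 = 1.19.
lambda_max + lambda_min = 2.00 + 0.81 = 2.81.
delta = 1.19/2.81 = 119/281.

119/281


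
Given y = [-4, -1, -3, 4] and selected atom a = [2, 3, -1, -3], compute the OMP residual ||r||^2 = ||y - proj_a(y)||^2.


a^T a = 23.
a^T y = -20.
coeff = -20/23 = -20/23.
||r||^2 = 566/23.

566/23


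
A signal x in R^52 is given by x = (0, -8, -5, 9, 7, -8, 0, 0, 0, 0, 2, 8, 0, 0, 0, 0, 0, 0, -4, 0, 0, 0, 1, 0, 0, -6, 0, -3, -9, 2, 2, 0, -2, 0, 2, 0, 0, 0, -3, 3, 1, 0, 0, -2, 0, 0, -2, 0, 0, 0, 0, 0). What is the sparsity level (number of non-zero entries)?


Non-zero positions: [1, 2, 3, 4, 5, 10, 11, 18, 22, 25, 27, 28, 29, 30, 32, 34, 38, 39, 40, 43, 46].
Sparsity = 21.

21


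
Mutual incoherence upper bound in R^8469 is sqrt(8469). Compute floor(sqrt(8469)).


92^2 = 8464 <= 8469 < 8649 = 93^2, so 92 <= sqrt(8469) < 93.
floor(sqrt(8469)) = 92.

92


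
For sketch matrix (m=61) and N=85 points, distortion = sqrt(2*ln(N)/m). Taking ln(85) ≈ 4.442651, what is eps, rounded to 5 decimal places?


ln(85) ≈ 4.442651.
2*ln(N)/m ≈ 2*4.442651/61 ≈ 0.14566069.
eps = sqrt(0.14566069) ≈ 0.3816552 ≈ 0.38166.

0.38166


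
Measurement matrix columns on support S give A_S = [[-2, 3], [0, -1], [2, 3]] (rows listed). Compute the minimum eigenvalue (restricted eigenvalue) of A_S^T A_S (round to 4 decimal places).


A_S^T A_S = [[8, 0], [0, 19]].
trace = 27.
det = 152.
disc = trace^2 - 4*det = 729 - 4*152 = 121.
sqrt(121) = 11.
lam_min = (27 - 11)/2 = 8 = 8.0000.

8.0000


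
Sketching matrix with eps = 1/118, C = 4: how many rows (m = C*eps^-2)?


1/eps = 118.
(1/eps)^2 = 13924.
m = 4*13924 = 55696.

55696


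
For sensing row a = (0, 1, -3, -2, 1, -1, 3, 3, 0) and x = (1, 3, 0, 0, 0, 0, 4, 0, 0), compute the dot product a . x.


Non-zero terms: ['0*1', '1*3', '3*4']
Products: [0, 3, 12]
y = sum = 15.

15


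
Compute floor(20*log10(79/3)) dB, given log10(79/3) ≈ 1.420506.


||x||/||e|| = 79/3.
log10(79/3) ≈ 1.420506.
20*log10(||x||/||e||) ≈ 20*1.420506 = 28.41012.
floor(28.41012) = 28.

28


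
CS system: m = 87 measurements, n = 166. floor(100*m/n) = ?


100*m/n = 100*87/166 ≈ 52.4096.
floor = 52.

52


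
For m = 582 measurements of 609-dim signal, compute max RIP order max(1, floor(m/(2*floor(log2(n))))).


floor(log2(609)) = 9.
2*9 = 18.
m/(2*floor(log2(n))) = 582/18 ≈ 32.3333.
floor = 32.
k = max(1, 32) = 32.

32


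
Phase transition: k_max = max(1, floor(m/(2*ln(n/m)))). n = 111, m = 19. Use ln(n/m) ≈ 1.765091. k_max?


n/m = 111/19.
ln(n/m) ≈ 1.765091.
2*ln(n/m) ≈ 3.530182.
m/(2*ln(n/m)) ≈ 19/3.530182 ≈ 5.3822.
floor = 5.
k_max = max(1, 5) = 5.

5


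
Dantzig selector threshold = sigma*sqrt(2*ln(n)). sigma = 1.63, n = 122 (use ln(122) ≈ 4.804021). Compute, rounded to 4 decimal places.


ln(122) ≈ 4.804021.
2*ln(n) ≈ 9.608042.
sqrt(2*ln(n)) ≈ sqrt(9.608042) ≈ 3.099684.
threshold ≈ 1.63*3.099684 = 5.05248492 ≈ 5.0525.

5.0525


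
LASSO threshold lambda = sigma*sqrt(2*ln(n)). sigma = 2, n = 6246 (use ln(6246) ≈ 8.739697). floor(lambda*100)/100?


ln(6246) ≈ 8.739697.
2*ln(n) ≈ 17.479394.
sqrt(2*ln(n)) ≈ sqrt(17.479394) ≈ 4.180837.
lambda ≈ 2*4.180837 = 8.361674.
floor(lambda*100)/100 = 8.36.

8.36


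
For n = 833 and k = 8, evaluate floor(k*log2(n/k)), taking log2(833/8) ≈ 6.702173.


log2(n/k) = log2(833/8) ≈ 6.702173.
k*log2(n/k) ≈ 8*6.702173 = 53.617384.
floor(53.617384) = 53.

53


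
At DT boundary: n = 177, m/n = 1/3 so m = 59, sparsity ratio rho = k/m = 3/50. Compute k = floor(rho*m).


m = 1/3*177 = 59.
rho = 3/50.
rho*m = 3/50*59 = 3.54.
k = floor(3.54) = 3.

3


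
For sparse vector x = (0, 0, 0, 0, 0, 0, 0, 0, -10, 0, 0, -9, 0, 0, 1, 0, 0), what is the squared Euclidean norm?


Non-zero entries: [(8, -10), (11, -9), (14, 1)]
Squares: [100, 81, 1]
||x||_2^2 = sum = 182.

182


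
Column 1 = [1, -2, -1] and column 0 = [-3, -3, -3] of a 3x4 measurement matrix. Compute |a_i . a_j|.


Inner product: 1*-3 + -2*-3 + -1*-3
Products: [-3, 6, 3]
Sum = 6.
|dot| = 6.

6


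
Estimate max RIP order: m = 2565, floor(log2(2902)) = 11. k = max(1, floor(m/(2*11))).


floor(log2(2902)) = 11.
2*11 = 22.
m/(2*floor(log2(n))) = 2565/22 ≈ 116.5909.
floor = 116.
k = max(1, 116) = 116.

116


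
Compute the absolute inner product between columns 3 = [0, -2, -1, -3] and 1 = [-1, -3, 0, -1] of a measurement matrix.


Inner product: 0*-1 + -2*-3 + -1*0 + -3*-1
Products: [0, 6, 0, 3]
Sum = 9.
|dot| = 9.

9


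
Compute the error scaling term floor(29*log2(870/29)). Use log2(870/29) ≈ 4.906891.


log2(n/k) = log2(870/29) ≈ 4.906891.
k*log2(n/k) ≈ 29*4.906891 = 142.299839.
floor(142.299839) = 142.

142


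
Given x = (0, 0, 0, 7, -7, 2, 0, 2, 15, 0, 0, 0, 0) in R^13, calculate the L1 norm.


Non-zero entries: [(3, 7), (4, -7), (5, 2), (7, 2), (8, 15)]
Absolute values: [7, 7, 2, 2, 15]
||x||_1 = sum = 33.

33


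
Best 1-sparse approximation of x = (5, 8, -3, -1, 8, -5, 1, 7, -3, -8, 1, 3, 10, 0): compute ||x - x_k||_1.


Sorted |x_i| descending: [10, 8, 8, 8, 7, 5, 5, 3, 3, 3, 1, 1, 1, 0]
Keep top 1: [10]
Tail entries: [8, 8, 8, 7, 5, 5, 3, 3, 3, 1, 1, 1, 0]
L1 error = sum of tail = 53.

53


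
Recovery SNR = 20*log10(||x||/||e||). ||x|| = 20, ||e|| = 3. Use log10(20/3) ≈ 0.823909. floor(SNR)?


||x||/||e|| = 20/3.
log10(20/3) ≈ 0.823909.
20*log10(||x||/||e||) ≈ 20*0.823909 = 16.47818.
floor(16.47818) = 16.

16


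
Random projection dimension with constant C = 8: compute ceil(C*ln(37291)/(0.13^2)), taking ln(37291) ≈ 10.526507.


ln(37291) ≈ 10.526507.
eps^2 = 0.13^2 = 0.0169.
C*ln(N)/eps^2 ≈ 8*10.526507/0.0169 ≈ 4982.9619.
m = ceil(4982.9619) = 4983.

4983


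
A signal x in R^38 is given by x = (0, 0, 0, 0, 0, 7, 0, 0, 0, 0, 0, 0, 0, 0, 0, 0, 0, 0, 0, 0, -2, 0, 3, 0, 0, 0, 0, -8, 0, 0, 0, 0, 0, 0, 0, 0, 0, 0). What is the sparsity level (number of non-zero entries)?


Non-zero positions: [5, 20, 22, 27].
Sparsity = 4.

4


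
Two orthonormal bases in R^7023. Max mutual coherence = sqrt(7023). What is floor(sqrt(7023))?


83^2 = 6889 <= 7023 < 7056 = 84^2, so 83 <= sqrt(7023) < 84.
floor(sqrt(7023)) = 83.

83


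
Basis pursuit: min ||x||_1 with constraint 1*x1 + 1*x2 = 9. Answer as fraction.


Axis intercepts:
  x1 = 9, x2 = 0: L1 = 9
  x1 = 0, x2 = 9: L1 = 9
x* = (9, 0)
||x*||_1 = 9.

9


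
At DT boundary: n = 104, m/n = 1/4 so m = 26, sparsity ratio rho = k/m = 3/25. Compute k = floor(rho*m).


m = 1/4*104 = 26.
rho = 3/25.
rho*m = 3/25*26 = 3.12.
k = floor(3.12) = 3.

3


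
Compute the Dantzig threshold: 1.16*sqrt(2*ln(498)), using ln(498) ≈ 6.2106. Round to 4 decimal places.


ln(498) ≈ 6.2106.
2*ln(n) ≈ 12.4212.
sqrt(2*ln(n)) ≈ sqrt(12.4212) ≈ 3.524372.
threshold ≈ 1.16*3.524372 = 4.08827152 ≈ 4.0883.

4.0883


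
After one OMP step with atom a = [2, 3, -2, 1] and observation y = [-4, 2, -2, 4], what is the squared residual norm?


a^T a = 18.
a^T y = 6.
coeff = 6/18 = 1/3.
||r||^2 = 38.

38


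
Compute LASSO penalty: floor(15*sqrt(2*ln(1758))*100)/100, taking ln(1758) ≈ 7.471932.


ln(1758) ≈ 7.471932.
2*ln(n) ≈ 14.943864.
sqrt(2*ln(n)) ≈ sqrt(14.943864) ≈ 3.865729.
lambda ≈ 15*3.865729 = 57.985935.
floor(lambda*100)/100 = 57.98.

57.98


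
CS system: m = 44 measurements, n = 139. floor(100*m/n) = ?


100*m/n = 100*44/139 ≈ 31.6547.
floor = 31.

31


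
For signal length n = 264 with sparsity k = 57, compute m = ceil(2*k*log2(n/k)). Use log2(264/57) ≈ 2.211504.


log2(n/k) = log2(264/57) ≈ 2.211504.
2*k*log2(n/k) ≈ 2*57*2.211504 = 252.111456.
m = ceil(252.111456) = 253.

253


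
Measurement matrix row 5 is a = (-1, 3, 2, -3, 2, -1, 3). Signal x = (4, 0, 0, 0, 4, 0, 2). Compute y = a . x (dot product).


Non-zero terms: ['-1*4', '2*4', '3*2']
Products: [-4, 8, 6]
y = sum = 10.

10


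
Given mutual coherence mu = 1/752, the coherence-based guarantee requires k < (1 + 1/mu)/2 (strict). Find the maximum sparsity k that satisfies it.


1/mu = 752.
1 + 1/mu = 753.
(1 + 1/mu)/2 = 376.5 is not an integer, so k_max = floor(376.5) = 376.

376


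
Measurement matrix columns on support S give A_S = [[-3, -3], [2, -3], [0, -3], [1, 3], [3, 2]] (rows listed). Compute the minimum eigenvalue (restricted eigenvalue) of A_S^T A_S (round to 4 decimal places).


A_S^T A_S = [[23, 12], [12, 40]].
trace = 63.
det = 776.
disc = trace^2 - 4*det = 3969 - 4*776 = 865.
sqrt(865) ≈ 29.410882.
lam_min = (63 - sqrt(865))/2 ≈ (63 - 29.410882)/2 = 16.794559 ≈ 16.7946.

16.7946


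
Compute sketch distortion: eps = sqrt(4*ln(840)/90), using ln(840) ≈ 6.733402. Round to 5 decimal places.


ln(840) ≈ 6.733402.
4*ln(N)/m ≈ 4*6.733402/90 ≈ 0.29926231.
eps = sqrt(0.29926231) ≈ 0.5470487 ≈ 0.54705.

0.54705


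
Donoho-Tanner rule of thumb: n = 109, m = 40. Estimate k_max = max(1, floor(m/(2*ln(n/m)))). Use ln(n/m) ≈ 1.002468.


n/m = 109/40.
ln(n/m) ≈ 1.002468.
2*ln(n/m) ≈ 2.004936.
m/(2*ln(n/m)) ≈ 40/2.004936 ≈ 19.9508.
floor = 19.
k_max = max(1, 19) = 19.

19


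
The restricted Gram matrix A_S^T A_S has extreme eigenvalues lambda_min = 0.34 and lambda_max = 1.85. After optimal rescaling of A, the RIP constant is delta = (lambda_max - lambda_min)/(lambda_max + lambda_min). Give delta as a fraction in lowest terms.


lambda_max - lambda_min = 1.85 - 0.34 = 1.51.
lambda_max + lambda_min = 1.85 + 0.34 = 2.19.
delta = 1.51/2.19 = 151/219.

151/219


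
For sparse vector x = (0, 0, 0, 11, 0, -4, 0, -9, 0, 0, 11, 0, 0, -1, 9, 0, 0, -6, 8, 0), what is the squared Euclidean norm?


Non-zero entries: [(3, 11), (5, -4), (7, -9), (10, 11), (13, -1), (14, 9), (17, -6), (18, 8)]
Squares: [121, 16, 81, 121, 1, 81, 36, 64]
||x||_2^2 = sum = 521.

521


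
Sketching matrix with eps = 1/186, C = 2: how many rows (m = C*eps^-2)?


1/eps = 186.
(1/eps)^2 = 34596.
m = 2*34596 = 69192.

69192


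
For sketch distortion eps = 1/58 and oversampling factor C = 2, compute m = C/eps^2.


1/eps = 58.
(1/eps)^2 = 3364.
m = 2*3364 = 6728.

6728


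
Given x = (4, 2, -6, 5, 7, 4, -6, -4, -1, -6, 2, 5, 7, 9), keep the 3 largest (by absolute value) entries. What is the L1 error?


Sorted |x_i| descending: [9, 7, 7, 6, 6, 6, 5, 5, 4, 4, 4, 2, 2, 1]
Keep top 3: [9, 7, 7]
Tail entries: [6, 6, 6, 5, 5, 4, 4, 4, 2, 2, 1]
L1 error = sum of tail = 45.

45


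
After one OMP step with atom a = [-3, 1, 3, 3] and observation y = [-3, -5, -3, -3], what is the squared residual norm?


a^T a = 28.
a^T y = -14.
coeff = -14/28 = -1/2.
||r||^2 = 45.

45


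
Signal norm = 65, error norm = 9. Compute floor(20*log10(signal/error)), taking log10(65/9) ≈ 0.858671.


||x||/||e|| = 65/9.
log10(65/9) ≈ 0.858671.
20*log10(||x||/||e||) ≈ 20*0.858671 = 17.17342.
floor(17.17342) = 17.

17


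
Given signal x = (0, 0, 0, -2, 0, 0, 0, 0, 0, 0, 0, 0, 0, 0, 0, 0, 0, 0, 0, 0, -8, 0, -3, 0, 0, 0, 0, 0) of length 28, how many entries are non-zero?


Non-zero positions: [3, 20, 22].
Sparsity = 3.

3


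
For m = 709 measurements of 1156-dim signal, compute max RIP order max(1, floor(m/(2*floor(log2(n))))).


floor(log2(1156)) = 10.
2*10 = 20.
m/(2*floor(log2(n))) = 709/20 ≈ 35.45.
floor = 35.
k = max(1, 35) = 35.

35


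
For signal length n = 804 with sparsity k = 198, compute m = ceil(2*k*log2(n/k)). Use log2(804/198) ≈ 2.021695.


log2(n/k) = log2(804/198) ≈ 2.021695.
2*k*log2(n/k) ≈ 2*198*2.021695 = 800.59122.
m = ceil(800.59122) = 801.

801


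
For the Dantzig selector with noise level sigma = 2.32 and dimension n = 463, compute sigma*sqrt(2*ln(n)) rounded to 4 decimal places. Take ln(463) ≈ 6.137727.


ln(463) ≈ 6.137727.
2*ln(n) ≈ 12.275454.
sqrt(2*ln(n)) ≈ sqrt(12.275454) ≈ 3.503634.
threshold ≈ 2.32*3.503634 = 8.12843088 ≈ 8.1284.

8.1284


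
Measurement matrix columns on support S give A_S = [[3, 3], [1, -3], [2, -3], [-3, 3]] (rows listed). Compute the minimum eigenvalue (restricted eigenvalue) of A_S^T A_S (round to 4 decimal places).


A_S^T A_S = [[23, -9], [-9, 36]].
trace = 59.
det = 747.
disc = trace^2 - 4*det = 3481 - 4*747 = 493.
sqrt(493) ≈ 22.203603.
lam_min = (59 - sqrt(493))/2 ≈ (59 - 22.203603)/2 = 18.3981985 ≈ 18.3982.

18.3982


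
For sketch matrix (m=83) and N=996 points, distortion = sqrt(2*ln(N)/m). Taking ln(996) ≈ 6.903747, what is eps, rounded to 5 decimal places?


ln(996) ≈ 6.903747.
2*ln(N)/m ≈ 2*6.903747/83 ≈ 0.16635535.
eps = sqrt(0.16635535) ≈ 0.4078668 ≈ 0.40787.

0.40787


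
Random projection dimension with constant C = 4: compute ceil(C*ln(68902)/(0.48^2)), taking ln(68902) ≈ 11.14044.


ln(68902) ≈ 11.14044.
eps^2 = 0.48^2 = 0.2304.
C*ln(N)/eps^2 ≈ 4*11.14044/0.2304 ≈ 193.4104.
m = ceil(193.4104) = 194.

194


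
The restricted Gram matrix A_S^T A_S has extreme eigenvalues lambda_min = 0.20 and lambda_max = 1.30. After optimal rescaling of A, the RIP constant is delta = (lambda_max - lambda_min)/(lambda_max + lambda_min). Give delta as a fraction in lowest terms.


lambda_max - lambda_min = 1.30 - 0.20 = 1.10.
lambda_max + lambda_min = 1.30 + 0.20 = 1.50.
delta = 1.10/1.50 = 110/150 = 11/15.

11/15


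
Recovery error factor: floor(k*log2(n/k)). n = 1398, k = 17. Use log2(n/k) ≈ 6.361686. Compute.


log2(n/k) = log2(1398/17) ≈ 6.361686.
k*log2(n/k) ≈ 17*6.361686 = 108.148662.
floor(108.148662) = 108.

108


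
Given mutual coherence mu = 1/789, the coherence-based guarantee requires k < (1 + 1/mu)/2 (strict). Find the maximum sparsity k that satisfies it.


1/mu = 789.
1 + 1/mu = 790.
(1 + 1/mu)/2 = 395 is an integer and the inequality is strict, so k_max = 395 - 1 = 394.

394


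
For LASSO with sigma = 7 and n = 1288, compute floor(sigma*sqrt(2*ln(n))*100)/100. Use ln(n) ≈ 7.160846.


ln(1288) ≈ 7.160846.
2*ln(n) ≈ 14.321692.
sqrt(2*ln(n)) ≈ sqrt(14.321692) ≈ 3.784401.
lambda ≈ 7*3.784401 = 26.490807.
floor(lambda*100)/100 = 26.49.

26.49


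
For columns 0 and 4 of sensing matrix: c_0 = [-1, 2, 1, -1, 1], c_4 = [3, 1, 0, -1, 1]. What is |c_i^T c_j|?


Inner product: -1*3 + 2*1 + 1*0 + -1*-1 + 1*1
Products: [-3, 2, 0, 1, 1]
Sum = 1.
|dot| = 1.

1


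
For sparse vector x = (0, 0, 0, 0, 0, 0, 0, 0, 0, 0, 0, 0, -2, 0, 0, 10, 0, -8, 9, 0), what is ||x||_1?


Non-zero entries: [(12, -2), (15, 10), (17, -8), (18, 9)]
Absolute values: [2, 10, 8, 9]
||x||_1 = sum = 29.

29


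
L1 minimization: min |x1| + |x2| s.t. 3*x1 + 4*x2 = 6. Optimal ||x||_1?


Axis intercepts:
  x1 = 2, x2 = 0: L1 = 2
  x1 = 0, x2 = 3/2: L1 = 3/2
x* = (0, 3/2)
||x*||_1 = 3/2.

3/2


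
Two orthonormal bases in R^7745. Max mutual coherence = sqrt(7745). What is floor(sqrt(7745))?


88^2 = 7744 <= 7745 < 7921 = 89^2, so 88 <= sqrt(7745) < 89.
floor(sqrt(7745)) = 88.

88


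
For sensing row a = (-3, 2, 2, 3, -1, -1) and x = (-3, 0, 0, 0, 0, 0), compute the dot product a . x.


Non-zero terms: ['-3*-3']
Products: [9]
y = sum = 9.

9


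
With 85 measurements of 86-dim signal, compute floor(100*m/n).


100*m/n = 100*85/86 ≈ 98.8372.
floor = 98.

98


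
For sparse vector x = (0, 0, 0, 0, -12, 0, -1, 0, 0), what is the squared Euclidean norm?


Non-zero entries: [(4, -12), (6, -1)]
Squares: [144, 1]
||x||_2^2 = sum = 145.

145


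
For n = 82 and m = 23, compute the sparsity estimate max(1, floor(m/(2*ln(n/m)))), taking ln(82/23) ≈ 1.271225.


n/m = 82/23.
ln(n/m) ≈ 1.271225.
2*ln(n/m) ≈ 2.54245.
m/(2*ln(n/m)) ≈ 23/2.54245 ≈ 9.0464.
floor = 9.
k_max = max(1, 9) = 9.

9


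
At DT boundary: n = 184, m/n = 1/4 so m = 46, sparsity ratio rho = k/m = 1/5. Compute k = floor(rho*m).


m = 1/4*184 = 46.
rho = 1/5.
rho*m = 1/5*46 = 9.2.
k = floor(9.2) = 9.

9


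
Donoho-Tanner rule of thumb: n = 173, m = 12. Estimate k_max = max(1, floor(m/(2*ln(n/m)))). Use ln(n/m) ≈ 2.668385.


n/m = 173/12.
ln(n/m) ≈ 2.668385.
2*ln(n/m) ≈ 5.33677.
m/(2*ln(n/m)) ≈ 12/5.33677 ≈ 2.2486.
floor = 2.
k_max = max(1, 2) = 2.

2


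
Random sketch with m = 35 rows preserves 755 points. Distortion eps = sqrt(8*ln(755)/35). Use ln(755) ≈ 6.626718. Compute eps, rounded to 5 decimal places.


ln(755) ≈ 6.626718.
8*ln(N)/m ≈ 8*6.626718/35 ≈ 1.5146784.
eps = sqrt(1.5146784) ≈ 1.2307227 ≈ 1.23072.

1.23072


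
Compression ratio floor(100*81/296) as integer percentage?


100*m/n = 100*81/296 ≈ 27.3649.
floor = 27.

27


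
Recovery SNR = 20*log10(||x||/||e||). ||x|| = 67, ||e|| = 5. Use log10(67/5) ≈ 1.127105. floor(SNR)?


||x||/||e|| = 67/5.
log10(67/5) ≈ 1.127105.
20*log10(||x||/||e||) ≈ 20*1.127105 = 22.5421.
floor(22.5421) = 22.

22


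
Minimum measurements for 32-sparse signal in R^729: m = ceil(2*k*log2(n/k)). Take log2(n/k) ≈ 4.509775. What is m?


log2(n/k) = log2(729/32) ≈ 4.509775.
2*k*log2(n/k) ≈ 2*32*4.509775 = 288.6256.
m = ceil(288.6256) = 289.

289


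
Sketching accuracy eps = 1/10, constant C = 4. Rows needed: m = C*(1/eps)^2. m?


1/eps = 10.
(1/eps)^2 = 100.
m = 4*100 = 400.

400


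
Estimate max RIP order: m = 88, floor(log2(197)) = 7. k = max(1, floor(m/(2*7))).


floor(log2(197)) = 7.
2*7 = 14.
m/(2*floor(log2(n))) = 88/14 ≈ 6.2857.
floor = 6.
k = max(1, 6) = 6.

6


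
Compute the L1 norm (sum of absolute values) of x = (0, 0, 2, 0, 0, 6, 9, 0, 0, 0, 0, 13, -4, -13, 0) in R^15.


Non-zero entries: [(2, 2), (5, 6), (6, 9), (11, 13), (12, -4), (13, -13)]
Absolute values: [2, 6, 9, 13, 4, 13]
||x||_1 = sum = 47.

47


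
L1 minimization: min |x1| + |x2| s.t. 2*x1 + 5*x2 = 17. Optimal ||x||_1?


Axis intercepts:
  x1 = 17/2, x2 = 0: L1 = 17/2
  x1 = 0, x2 = 17/5: L1 = 17/5
x* = (0, 17/5)
||x*||_1 = 17/5.

17/5


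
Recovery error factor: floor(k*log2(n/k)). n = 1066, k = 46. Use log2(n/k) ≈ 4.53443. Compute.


log2(n/k) = log2(1066/46) ≈ 4.53443.
k*log2(n/k) ≈ 46*4.53443 = 208.58378.
floor(208.58378) = 208.

208


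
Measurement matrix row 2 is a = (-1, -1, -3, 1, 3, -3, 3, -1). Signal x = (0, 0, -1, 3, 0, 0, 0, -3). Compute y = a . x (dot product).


Non-zero terms: ['-3*-1', '1*3', '-1*-3']
Products: [3, 3, 3]
y = sum = 9.

9


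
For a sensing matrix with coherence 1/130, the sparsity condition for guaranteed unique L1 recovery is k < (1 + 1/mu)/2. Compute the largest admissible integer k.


1/mu = 130.
1 + 1/mu = 131.
(1 + 1/mu)/2 = 65.5 is not an integer, so k_max = floor(65.5) = 65.

65


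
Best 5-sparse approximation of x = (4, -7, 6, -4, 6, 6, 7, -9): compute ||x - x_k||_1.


Sorted |x_i| descending: [9, 7, 7, 6, 6, 6, 4, 4]
Keep top 5: [9, 7, 7, 6, 6]
Tail entries: [6, 4, 4]
L1 error = sum of tail = 14.

14


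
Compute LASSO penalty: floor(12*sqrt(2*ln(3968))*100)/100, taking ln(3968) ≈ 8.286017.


ln(3968) ≈ 8.286017.
2*ln(n) ≈ 16.572034.
sqrt(2*ln(n)) ≈ sqrt(16.572034) ≈ 4.070876.
lambda ≈ 12*4.070876 = 48.850512.
floor(lambda*100)/100 = 48.85.

48.85


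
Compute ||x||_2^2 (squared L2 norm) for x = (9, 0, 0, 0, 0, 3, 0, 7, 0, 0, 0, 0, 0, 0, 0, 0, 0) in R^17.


Non-zero entries: [(0, 9), (5, 3), (7, 7)]
Squares: [81, 9, 49]
||x||_2^2 = sum = 139.

139


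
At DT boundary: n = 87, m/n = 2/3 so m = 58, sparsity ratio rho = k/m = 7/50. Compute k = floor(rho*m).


m = 2/3*87 = 58.
rho = 7/50.
rho*m = 7/50*58 = 8.12.
k = floor(8.12) = 8.

8


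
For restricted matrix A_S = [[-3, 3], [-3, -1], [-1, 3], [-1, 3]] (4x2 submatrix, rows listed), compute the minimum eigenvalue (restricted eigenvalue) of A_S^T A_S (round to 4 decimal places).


A_S^T A_S = [[20, -12], [-12, 28]].
trace = 48.
det = 416.
disc = trace^2 - 4*det = 2304 - 4*416 = 640.
sqrt(640) ≈ 25.298221.
lam_min = (48 - sqrt(640))/2 ≈ (48 - 25.298221)/2 = 11.3508895 ≈ 11.3509.

11.3509


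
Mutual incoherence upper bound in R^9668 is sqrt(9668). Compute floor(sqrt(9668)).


98^2 = 9604 <= 9668 < 9801 = 99^2, so 98 <= sqrt(9668) < 99.
floor(sqrt(9668)) = 98.

98


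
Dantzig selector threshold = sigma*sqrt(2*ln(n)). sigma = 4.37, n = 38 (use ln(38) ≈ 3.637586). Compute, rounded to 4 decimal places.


ln(38) ≈ 3.637586.
2*ln(n) ≈ 7.275172.
sqrt(2*ln(n)) ≈ sqrt(7.275172) ≈ 2.697253.
threshold ≈ 4.37*2.697253 = 11.78699561 ≈ 11.7870.

11.7870


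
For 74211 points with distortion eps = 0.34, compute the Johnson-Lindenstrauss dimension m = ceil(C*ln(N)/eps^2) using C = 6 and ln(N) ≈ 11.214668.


ln(74211) ≈ 11.214668.
eps^2 = 0.34^2 = 0.1156.
C*ln(N)/eps^2 ≈ 6*11.214668/0.1156 ≈ 582.0762.
m = ceil(582.0762) = 583.

583


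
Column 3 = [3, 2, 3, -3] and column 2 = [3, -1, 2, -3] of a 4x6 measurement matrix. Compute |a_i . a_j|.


Inner product: 3*3 + 2*-1 + 3*2 + -3*-3
Products: [9, -2, 6, 9]
Sum = 22.
|dot| = 22.

22


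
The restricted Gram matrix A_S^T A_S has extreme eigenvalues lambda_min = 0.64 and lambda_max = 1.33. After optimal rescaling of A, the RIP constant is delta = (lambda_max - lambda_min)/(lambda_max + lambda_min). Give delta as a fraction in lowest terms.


lambda_max - lambda_min = 1.33 - 0.64 = 0.69.
lambda_max + lambda_min = 1.33 + 0.64 = 1.97.
delta = 0.69/1.97 = 69/197.

69/197


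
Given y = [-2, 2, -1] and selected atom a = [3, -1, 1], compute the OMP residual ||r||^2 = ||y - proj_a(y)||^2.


a^T a = 11.
a^T y = -9.
coeff = -9/11 = -9/11.
||r||^2 = 18/11.

18/11


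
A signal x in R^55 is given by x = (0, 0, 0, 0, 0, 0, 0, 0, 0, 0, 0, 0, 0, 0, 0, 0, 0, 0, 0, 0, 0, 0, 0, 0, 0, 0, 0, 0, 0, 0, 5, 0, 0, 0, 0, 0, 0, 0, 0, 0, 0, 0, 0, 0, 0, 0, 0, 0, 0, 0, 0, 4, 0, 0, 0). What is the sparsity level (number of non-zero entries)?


Non-zero positions: [30, 51].
Sparsity = 2.

2


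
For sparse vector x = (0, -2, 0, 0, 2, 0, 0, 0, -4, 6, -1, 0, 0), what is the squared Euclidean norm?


Non-zero entries: [(1, -2), (4, 2), (8, -4), (9, 6), (10, -1)]
Squares: [4, 4, 16, 36, 1]
||x||_2^2 = sum = 61.

61


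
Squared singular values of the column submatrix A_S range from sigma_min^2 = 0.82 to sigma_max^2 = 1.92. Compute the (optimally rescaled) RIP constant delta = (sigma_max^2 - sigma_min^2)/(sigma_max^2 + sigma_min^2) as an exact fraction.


lambda_max - lambda_min = 1.92 - 0.82 = 1.10.
lambda_max + lambda_min = 1.92 + 0.82 = 2.74.
delta = 1.10/2.74 = 110/274 = 55/137.

55/137


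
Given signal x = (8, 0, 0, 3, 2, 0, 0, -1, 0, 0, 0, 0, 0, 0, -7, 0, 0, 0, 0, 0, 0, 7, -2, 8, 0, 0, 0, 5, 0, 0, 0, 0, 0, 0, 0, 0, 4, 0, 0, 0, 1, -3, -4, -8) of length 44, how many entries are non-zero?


Non-zero positions: [0, 3, 4, 7, 14, 21, 22, 23, 27, 36, 40, 41, 42, 43].
Sparsity = 14.

14


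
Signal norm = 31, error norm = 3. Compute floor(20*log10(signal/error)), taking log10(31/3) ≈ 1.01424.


||x||/||e|| = 31/3.
log10(31/3) ≈ 1.01424.
20*log10(||x||/||e||) ≈ 20*1.01424 = 20.2848.
floor(20.2848) = 20.

20


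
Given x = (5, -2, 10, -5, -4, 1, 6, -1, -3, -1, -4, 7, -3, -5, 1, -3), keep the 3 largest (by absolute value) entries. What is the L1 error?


Sorted |x_i| descending: [10, 7, 6, 5, 5, 5, 4, 4, 3, 3, 3, 2, 1, 1, 1, 1]
Keep top 3: [10, 7, 6]
Tail entries: [5, 5, 5, 4, 4, 3, 3, 3, 2, 1, 1, 1, 1]
L1 error = sum of tail = 38.

38


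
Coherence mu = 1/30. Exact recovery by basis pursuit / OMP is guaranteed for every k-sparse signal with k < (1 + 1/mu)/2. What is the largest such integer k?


1/mu = 30.
1 + 1/mu = 31.
(1 + 1/mu)/2 = 15.5 is not an integer, so k_max = floor(15.5) = 15.

15


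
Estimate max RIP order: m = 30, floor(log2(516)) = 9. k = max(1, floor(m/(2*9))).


floor(log2(516)) = 9.
2*9 = 18.
m/(2*floor(log2(n))) = 30/18 ≈ 1.6667.
floor = 1.
k = max(1, 1) = 1.

1


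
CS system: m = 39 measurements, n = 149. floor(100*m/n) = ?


100*m/n = 100*39/149 ≈ 26.1745.
floor = 26.

26


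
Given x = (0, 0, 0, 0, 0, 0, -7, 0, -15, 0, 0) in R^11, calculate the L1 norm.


Non-zero entries: [(6, -7), (8, -15)]
Absolute values: [7, 15]
||x||_1 = sum = 22.

22


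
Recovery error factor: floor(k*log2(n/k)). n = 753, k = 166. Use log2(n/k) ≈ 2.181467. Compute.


log2(n/k) = log2(753/166) ≈ 2.181467.
k*log2(n/k) ≈ 166*2.181467 = 362.123522.
floor(362.123522) = 362.

362


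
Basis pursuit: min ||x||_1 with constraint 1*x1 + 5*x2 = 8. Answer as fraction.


Axis intercepts:
  x1 = 8, x2 = 0: L1 = 8
  x1 = 0, x2 = 8/5: L1 = 8/5
x* = (0, 8/5)
||x*||_1 = 8/5.

8/5


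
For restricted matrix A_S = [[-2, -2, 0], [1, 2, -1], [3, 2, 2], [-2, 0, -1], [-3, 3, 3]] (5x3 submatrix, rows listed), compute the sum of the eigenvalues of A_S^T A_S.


Sum of eigenvalues of A_S^T A_S = trace(A_S^T A_S) = sum of squared column norms of A_S.
A_S^T A_S diagonal: [27, 21, 15].
trace = 27 + 21 + 15 = 63.

63


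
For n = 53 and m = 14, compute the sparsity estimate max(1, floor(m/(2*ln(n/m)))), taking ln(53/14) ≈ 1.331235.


n/m = 53/14.
ln(n/m) ≈ 1.331235.
2*ln(n/m) ≈ 2.66247.
m/(2*ln(n/m)) ≈ 14/2.66247 ≈ 5.2583.
floor = 5.
k_max = max(1, 5) = 5.

5


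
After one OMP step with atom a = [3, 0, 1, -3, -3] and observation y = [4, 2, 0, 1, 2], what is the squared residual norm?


a^T a = 28.
a^T y = 3.
coeff = 3/28 = 3/28.
||r||^2 = 691/28.

691/28


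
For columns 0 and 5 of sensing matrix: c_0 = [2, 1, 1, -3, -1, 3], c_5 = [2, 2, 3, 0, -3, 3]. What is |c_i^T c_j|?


Inner product: 2*2 + 1*2 + 1*3 + -3*0 + -1*-3 + 3*3
Products: [4, 2, 3, 0, 3, 9]
Sum = 21.
|dot| = 21.

21


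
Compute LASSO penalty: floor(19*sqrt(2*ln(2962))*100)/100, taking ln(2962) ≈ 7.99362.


ln(2962) ≈ 7.99362.
2*ln(n) ≈ 15.98724.
sqrt(2*ln(n)) ≈ sqrt(15.98724) ≈ 3.998405.
lambda ≈ 19*3.998405 = 75.969695.
floor(lambda*100)/100 = 75.96.

75.96


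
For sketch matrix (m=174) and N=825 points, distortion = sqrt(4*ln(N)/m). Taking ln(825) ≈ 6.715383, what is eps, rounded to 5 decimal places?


ln(825) ≈ 6.715383.
4*ln(N)/m ≈ 4*6.715383/174 ≈ 0.15437662.
eps = sqrt(0.15437662) ≈ 0.3929079 ≈ 0.39291.

0.39291


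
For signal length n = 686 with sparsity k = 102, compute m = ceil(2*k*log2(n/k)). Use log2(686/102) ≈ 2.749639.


log2(n/k) = log2(686/102) ≈ 2.749639.
2*k*log2(n/k) ≈ 2*102*2.749639 = 560.926356.
m = ceil(560.926356) = 561.

561


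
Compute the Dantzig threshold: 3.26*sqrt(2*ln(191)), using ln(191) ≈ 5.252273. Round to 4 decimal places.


ln(191) ≈ 5.252273.
2*ln(n) ≈ 10.504546.
sqrt(2*ln(n)) ≈ sqrt(10.504546) ≈ 3.241072.
threshold ≈ 3.26*3.241072 = 10.56589472 ≈ 10.5659.

10.5659


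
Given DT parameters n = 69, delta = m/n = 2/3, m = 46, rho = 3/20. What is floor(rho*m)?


m = 2/3*69 = 46.
rho = 3/20.
rho*m = 3/20*46 = 6.9.
k = floor(6.9) = 6.

6


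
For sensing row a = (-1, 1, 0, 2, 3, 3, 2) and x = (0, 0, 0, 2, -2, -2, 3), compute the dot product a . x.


Non-zero terms: ['2*2', '3*-2', '3*-2', '2*3']
Products: [4, -6, -6, 6]
y = sum = -2.

-2


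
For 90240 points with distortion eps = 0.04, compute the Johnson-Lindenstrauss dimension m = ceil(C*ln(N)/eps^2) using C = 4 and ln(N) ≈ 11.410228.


ln(90240) ≈ 11.410228.
eps^2 = 0.04^2 = 0.0016.
C*ln(N)/eps^2 ≈ 4*11.410228/0.0016 ≈ 28525.57.
m = ceil(28525.57) = 28526.

28526


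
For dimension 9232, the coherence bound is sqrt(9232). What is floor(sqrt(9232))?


96^2 = 9216 <= 9232 < 9409 = 97^2, so 96 <= sqrt(9232) < 97.
floor(sqrt(9232)) = 96.

96


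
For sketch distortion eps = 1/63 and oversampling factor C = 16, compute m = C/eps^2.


1/eps = 63.
(1/eps)^2 = 3969.
m = 16*3969 = 63504.

63504


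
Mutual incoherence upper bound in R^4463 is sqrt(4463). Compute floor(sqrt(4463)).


66^2 = 4356 <= 4463 < 4489 = 67^2, so 66 <= sqrt(4463) < 67.
floor(sqrt(4463)) = 66.

66


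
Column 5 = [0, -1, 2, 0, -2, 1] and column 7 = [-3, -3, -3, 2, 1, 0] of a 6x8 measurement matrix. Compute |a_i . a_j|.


Inner product: 0*-3 + -1*-3 + 2*-3 + 0*2 + -2*1 + 1*0
Products: [0, 3, -6, 0, -2, 0]
Sum = -5.
|dot| = 5.

5


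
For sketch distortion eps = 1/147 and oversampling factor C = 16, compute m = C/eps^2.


1/eps = 147.
(1/eps)^2 = 21609.
m = 16*21609 = 345744.

345744


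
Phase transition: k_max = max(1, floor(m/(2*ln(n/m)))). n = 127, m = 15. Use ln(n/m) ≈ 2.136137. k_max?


n/m = 127/15.
ln(n/m) ≈ 2.136137.
2*ln(n/m) ≈ 4.272274.
m/(2*ln(n/m)) ≈ 15/4.272274 ≈ 3.511.
floor = 3.
k_max = max(1, 3) = 3.

3


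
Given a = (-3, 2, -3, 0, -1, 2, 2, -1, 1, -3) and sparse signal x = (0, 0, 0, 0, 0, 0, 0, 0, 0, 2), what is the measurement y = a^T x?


Non-zero terms: ['-3*2']
Products: [-6]
y = sum = -6.

-6


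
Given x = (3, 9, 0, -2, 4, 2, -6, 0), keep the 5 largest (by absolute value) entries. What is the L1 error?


Sorted |x_i| descending: [9, 6, 4, 3, 2, 2, 0, 0]
Keep top 5: [9, 6, 4, 3, 2]
Tail entries: [2, 0, 0]
L1 error = sum of tail = 2.

2


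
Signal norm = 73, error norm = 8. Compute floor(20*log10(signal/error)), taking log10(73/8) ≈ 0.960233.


||x||/||e|| = 73/8.
log10(73/8) ≈ 0.960233.
20*log10(||x||/||e||) ≈ 20*0.960233 = 19.20466.
floor(19.20466) = 19.

19


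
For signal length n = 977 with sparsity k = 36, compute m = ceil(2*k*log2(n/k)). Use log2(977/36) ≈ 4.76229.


log2(n/k) = log2(977/36) ≈ 4.76229.
2*k*log2(n/k) ≈ 2*36*4.76229 = 342.88488.
m = ceil(342.88488) = 343.

343


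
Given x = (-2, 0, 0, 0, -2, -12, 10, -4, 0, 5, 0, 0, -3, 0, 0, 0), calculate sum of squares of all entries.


Non-zero entries: [(0, -2), (4, -2), (5, -12), (6, 10), (7, -4), (9, 5), (12, -3)]
Squares: [4, 4, 144, 100, 16, 25, 9]
||x||_2^2 = sum = 302.

302


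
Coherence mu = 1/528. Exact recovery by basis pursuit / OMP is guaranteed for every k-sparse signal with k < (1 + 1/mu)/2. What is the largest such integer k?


1/mu = 528.
1 + 1/mu = 529.
(1 + 1/mu)/2 = 264.5 is not an integer, so k_max = floor(264.5) = 264.

264


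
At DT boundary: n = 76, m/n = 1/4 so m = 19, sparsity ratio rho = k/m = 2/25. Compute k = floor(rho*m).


m = 1/4*76 = 19.
rho = 2/25.
rho*m = 2/25*19 = 1.52.
k = floor(1.52) = 1.

1


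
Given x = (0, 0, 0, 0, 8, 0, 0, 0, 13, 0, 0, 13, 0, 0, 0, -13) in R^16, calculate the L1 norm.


Non-zero entries: [(4, 8), (8, 13), (11, 13), (15, -13)]
Absolute values: [8, 13, 13, 13]
||x||_1 = sum = 47.

47


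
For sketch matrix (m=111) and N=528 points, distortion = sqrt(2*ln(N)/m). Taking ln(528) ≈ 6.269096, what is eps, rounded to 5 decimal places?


ln(528) ≈ 6.269096.
2*ln(N)/m ≈ 2*6.269096/111 ≈ 0.11295668.
eps = sqrt(0.11295668) ≈ 0.3360903 ≈ 0.33609.

0.33609


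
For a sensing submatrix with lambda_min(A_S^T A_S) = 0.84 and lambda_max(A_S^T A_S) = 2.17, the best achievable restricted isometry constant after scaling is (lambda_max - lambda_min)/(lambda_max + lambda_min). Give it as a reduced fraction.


lambda_max - lambda_min = 2.17 - 0.84 = 1.33.
lambda_max + lambda_min = 2.17 + 0.84 = 3.01.
delta = 1.33/3.01 = 133/301 = 19/43.

19/43


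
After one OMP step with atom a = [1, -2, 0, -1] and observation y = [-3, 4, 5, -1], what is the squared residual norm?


a^T a = 6.
a^T y = -10.
coeff = -10/6 = -5/3.
||r||^2 = 103/3.

103/3


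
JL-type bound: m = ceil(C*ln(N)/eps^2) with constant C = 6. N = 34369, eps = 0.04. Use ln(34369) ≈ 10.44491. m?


ln(34369) ≈ 10.44491.
eps^2 = 0.04^2 = 0.0016.
C*ln(N)/eps^2 ≈ 6*10.44491/0.0016 ≈ 39168.4125.
m = ceil(39168.4125) = 39169.

39169


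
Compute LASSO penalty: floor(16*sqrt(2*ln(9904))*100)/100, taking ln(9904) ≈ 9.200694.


ln(9904) ≈ 9.200694.
2*ln(n) ≈ 18.401388.
sqrt(2*ln(n)) ≈ sqrt(18.401388) ≈ 4.289684.
lambda ≈ 16*4.289684 = 68.634944.
floor(lambda*100)/100 = 68.63.

68.63


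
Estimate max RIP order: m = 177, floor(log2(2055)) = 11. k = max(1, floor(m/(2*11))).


floor(log2(2055)) = 11.
2*11 = 22.
m/(2*floor(log2(n))) = 177/22 ≈ 8.0455.
floor = 8.
k = max(1, 8) = 8.

8


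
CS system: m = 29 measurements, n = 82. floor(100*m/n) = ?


100*m/n = 100*29/82 ≈ 35.3659.
floor = 35.

35


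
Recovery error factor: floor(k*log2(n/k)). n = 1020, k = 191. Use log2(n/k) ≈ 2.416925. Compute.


log2(n/k) = log2(1020/191) ≈ 2.416925.
k*log2(n/k) ≈ 191*2.416925 = 461.632675.
floor(461.632675) = 461.

461


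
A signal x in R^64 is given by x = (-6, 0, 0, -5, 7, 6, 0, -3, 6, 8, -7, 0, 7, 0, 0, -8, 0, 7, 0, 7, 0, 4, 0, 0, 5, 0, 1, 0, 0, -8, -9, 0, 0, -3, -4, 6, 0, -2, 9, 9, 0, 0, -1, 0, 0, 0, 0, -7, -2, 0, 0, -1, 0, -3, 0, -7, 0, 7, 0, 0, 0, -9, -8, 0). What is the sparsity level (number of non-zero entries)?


Non-zero positions: [0, 3, 4, 5, 7, 8, 9, 10, 12, 15, 17, 19, 21, 24, 26, 29, 30, 33, 34, 35, 37, 38, 39, 42, 47, 48, 51, 53, 55, 57, 61, 62].
Sparsity = 32.

32


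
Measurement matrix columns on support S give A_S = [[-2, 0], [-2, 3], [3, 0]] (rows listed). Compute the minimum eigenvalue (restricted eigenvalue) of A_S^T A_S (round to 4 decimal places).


A_S^T A_S = [[17, -6], [-6, 9]].
trace = 26.
det = 117.
disc = trace^2 - 4*det = 676 - 4*117 = 208.
sqrt(208) ≈ 14.422205.
lam_min = (26 - sqrt(208))/2 ≈ (26 - 14.422205)/2 = 5.7888975 ≈ 5.7889.

5.7889


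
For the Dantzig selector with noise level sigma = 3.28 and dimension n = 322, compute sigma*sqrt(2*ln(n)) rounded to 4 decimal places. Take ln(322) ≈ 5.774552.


ln(322) ≈ 5.774552.
2*ln(n) ≈ 11.549104.
sqrt(2*ln(n)) ≈ sqrt(11.549104) ≈ 3.398397.
threshold ≈ 3.28*3.398397 = 11.14674216 ≈ 11.1467.

11.1467


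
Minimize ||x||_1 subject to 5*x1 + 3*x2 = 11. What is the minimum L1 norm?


Axis intercepts:
  x1 = 11/5, x2 = 0: L1 = 11/5
  x1 = 0, x2 = 11/3: L1 = 11/3
x* = (11/5, 0)
||x*||_1 = 11/5.

11/5


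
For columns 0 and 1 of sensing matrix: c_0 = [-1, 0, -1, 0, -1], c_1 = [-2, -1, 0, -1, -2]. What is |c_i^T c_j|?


Inner product: -1*-2 + 0*-1 + -1*0 + 0*-1 + -1*-2
Products: [2, 0, 0, 0, 2]
Sum = 4.
|dot| = 4.

4


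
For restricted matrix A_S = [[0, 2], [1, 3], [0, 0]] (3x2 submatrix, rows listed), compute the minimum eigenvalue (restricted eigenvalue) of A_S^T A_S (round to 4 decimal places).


A_S^T A_S = [[1, 3], [3, 13]].
trace = 14.
det = 4.
disc = trace^2 - 4*det = 196 - 4*4 = 180.
sqrt(180) ≈ 13.416408.
lam_min = (14 - sqrt(180))/2 ≈ (14 - 13.416408)/2 = 0.291796 ≈ 0.2918.

0.2918


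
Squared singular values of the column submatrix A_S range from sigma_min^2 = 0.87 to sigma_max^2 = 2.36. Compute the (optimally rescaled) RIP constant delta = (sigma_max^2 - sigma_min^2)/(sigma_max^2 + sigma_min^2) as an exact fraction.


lambda_max - lambda_min = 2.36 - 0.87 = 1.49.
lambda_max + lambda_min = 2.36 + 0.87 = 3.23.
delta = 1.49/3.23 = 149/323.

149/323


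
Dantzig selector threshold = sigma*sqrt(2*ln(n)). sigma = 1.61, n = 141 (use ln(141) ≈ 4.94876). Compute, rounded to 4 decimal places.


ln(141) ≈ 4.94876.
2*ln(n) ≈ 9.89752.
sqrt(2*ln(n)) ≈ sqrt(9.89752) ≈ 3.146032.
threshold ≈ 1.61*3.146032 = 5.06511152 ≈ 5.0651.

5.0651


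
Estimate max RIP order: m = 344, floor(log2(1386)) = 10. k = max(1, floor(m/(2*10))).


floor(log2(1386)) = 10.
2*10 = 20.
m/(2*floor(log2(n))) = 344/20 ≈ 17.2.
floor = 17.
k = max(1, 17) = 17.

17


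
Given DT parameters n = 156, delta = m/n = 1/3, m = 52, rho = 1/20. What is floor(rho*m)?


m = 1/3*156 = 52.
rho = 1/20.
rho*m = 1/20*52 = 2.6.
k = floor(2.6) = 2.

2


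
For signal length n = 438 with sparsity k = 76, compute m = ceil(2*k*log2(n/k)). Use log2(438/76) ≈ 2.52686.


log2(n/k) = log2(438/76) ≈ 2.52686.
2*k*log2(n/k) ≈ 2*76*2.52686 = 384.08272.
m = ceil(384.08272) = 385.

385


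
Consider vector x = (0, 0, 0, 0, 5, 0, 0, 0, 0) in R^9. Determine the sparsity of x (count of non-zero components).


Non-zero positions: [4].
Sparsity = 1.

1


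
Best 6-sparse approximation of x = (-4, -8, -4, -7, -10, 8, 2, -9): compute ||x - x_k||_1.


Sorted |x_i| descending: [10, 9, 8, 8, 7, 4, 4, 2]
Keep top 6: [10, 9, 8, 8, 7, 4]
Tail entries: [4, 2]
L1 error = sum of tail = 6.

6


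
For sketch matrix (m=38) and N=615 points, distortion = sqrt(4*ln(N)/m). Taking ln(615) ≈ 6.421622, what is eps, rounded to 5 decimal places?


ln(615) ≈ 6.421622.
4*ln(N)/m ≈ 4*6.421622/38 ≈ 0.67596021.
eps = sqrt(0.67596021) ≈ 0.822168 ≈ 0.82217.

0.82217


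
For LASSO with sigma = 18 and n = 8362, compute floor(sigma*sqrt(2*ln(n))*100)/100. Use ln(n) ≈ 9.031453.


ln(8362) ≈ 9.031453.
2*ln(n) ≈ 18.062906.
sqrt(2*ln(n)) ≈ sqrt(18.062906) ≈ 4.250048.
lambda ≈ 18*4.250048 = 76.500864.
floor(lambda*100)/100 = 76.50.

76.50


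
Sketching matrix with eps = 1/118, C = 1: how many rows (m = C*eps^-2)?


1/eps = 118.
(1/eps)^2 = 13924.
m = 1*13924 = 13924.

13924


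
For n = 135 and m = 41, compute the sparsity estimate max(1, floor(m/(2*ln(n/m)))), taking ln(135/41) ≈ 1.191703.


n/m = 135/41.
ln(n/m) ≈ 1.191703.
2*ln(n/m) ≈ 2.383406.
m/(2*ln(n/m)) ≈ 41/2.383406 ≈ 17.2023.
floor = 17.
k_max = max(1, 17) = 17.

17


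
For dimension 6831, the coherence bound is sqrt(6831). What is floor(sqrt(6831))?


82^2 = 6724 <= 6831 < 6889 = 83^2, so 82 <= sqrt(6831) < 83.
floor(sqrt(6831)) = 82.

82


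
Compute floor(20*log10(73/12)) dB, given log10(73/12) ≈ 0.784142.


||x||/||e|| = 73/12.
log10(73/12) ≈ 0.784142.
20*log10(||x||/||e||) ≈ 20*0.784142 = 15.68284.
floor(15.68284) = 15.

15


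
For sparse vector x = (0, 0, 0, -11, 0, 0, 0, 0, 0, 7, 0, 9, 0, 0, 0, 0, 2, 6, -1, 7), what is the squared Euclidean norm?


Non-zero entries: [(3, -11), (9, 7), (11, 9), (16, 2), (17, 6), (18, -1), (19, 7)]
Squares: [121, 49, 81, 4, 36, 1, 49]
||x||_2^2 = sum = 341.

341


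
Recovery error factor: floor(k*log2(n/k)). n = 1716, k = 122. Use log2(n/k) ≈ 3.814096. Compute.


log2(n/k) = log2(1716/122) ≈ 3.814096.
k*log2(n/k) ≈ 122*3.814096 = 465.319712.
floor(465.319712) = 465.

465


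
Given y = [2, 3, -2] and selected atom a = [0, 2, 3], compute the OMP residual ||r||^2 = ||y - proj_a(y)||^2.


a^T a = 13.
a^T y = 0.
coeff = 0/13 = 0.
||r||^2 = 17.

17


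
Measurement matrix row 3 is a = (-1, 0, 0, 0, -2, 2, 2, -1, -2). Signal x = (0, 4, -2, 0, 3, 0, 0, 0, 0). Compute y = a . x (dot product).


Non-zero terms: ['0*4', '0*-2', '-2*3']
Products: [0, 0, -6]
y = sum = -6.

-6
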